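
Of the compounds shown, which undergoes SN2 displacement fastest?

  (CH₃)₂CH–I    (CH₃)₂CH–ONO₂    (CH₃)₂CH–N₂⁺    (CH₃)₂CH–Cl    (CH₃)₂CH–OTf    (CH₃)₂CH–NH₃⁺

Same R in every case — rank the leaving groups.
Leaving-group ability tracks the stability of the departed species; conjugate-acid pKₐ is the usual yardstick (lower pKₐ → better LG).
(CH₃)₂CH–N₂⁺ loses N₂: no meaningful conjugate acid; N₂ departs as an exceptionally stable neutral molecule
(CH₃)₂CH–OTf loses OTf⁻: pKₐ(CF₃SO₃H (triflic acid)) ≈ -14
(CH₃)₂CH–I loses I⁻: pKₐ(HI) ≈ -10
(CH₃)₂CH–Cl loses Cl⁻: pKₐ(HCl) ≈ -7
(CH₃)₂CH–ONO₂ loses NO₃⁻: pKₐ(HNO₃) ≈ -1.3
(CH₃)₂CH–NH₃⁺ loses NH₃: pKₐ(NH₄⁺) ≈ 9.2

(CH₃)₂CH–N₂⁺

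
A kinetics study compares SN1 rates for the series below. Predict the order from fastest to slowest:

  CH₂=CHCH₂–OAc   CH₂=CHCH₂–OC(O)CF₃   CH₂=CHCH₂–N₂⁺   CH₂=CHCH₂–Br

CH₂=CHCH₂–N₂⁺ > CH₂=CHCH₂–Br > CH₂=CHCH₂–OC(O)CF₃ > CH₂=CHCH₂–OAc

Same R in every case — rank the leaving groups.
A good leaving group is a weak base: the lower the pKₐ of its conjugate acid, the more readily it departs.
CH₂=CHCH₂–N₂⁺ loses N₂: no meaningful conjugate acid; N₂ departs as an exceptionally stable neutral molecule
CH₂=CHCH₂–Br loses Br⁻: pKₐ(HBr) ≈ -9
CH₂=CHCH₂–OC(O)CF₃ loses CF₃COO⁻: pKₐ(CF₃COOH) ≈ 0.2
CH₂=CHCH₂–OAc loses AcO⁻: pKₐ(CH₃COOH) ≈ 4.8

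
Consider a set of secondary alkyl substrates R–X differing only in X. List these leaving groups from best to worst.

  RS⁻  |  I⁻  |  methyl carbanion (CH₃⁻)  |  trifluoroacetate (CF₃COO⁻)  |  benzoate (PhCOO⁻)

I⁻ > trifluoroacetate (CF₃COO⁻) > benzoate (PhCOO⁻) > RS⁻ > methyl carbanion (CH₃⁻)

I⁻: pKₐ(HI) ≈ -10
trifluoroacetate (CF₃COO⁻): pKₐ(CF₃COOH) ≈ 0.2
benzoate (PhCOO⁻): pKₐ(C₆H₅COOH) ≈ 4.2 — aryl carboxylate
RS⁻: pKₐ(RSH (a thiol)) ≈ 10.5 — moderately basic; rarely leaves without activation
methyl carbanion (CH₃⁻): pKₐ(CH₄) ≈ 48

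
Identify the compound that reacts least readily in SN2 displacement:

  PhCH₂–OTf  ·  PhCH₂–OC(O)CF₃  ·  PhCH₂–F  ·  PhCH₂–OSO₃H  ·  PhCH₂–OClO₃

PhCH₂–F

The skeletons are identical, so relative rate is governed entirely by leaving-group ability.
Rank by basicity of the departing species: weakest base leaves most easily.
PhCH₂–OTf loses OTf⁻: pKₐ(CF₃SO₃H (triflic acid)) ≈ -14
PhCH₂–OClO₃ loses ClO₄⁻: pKₐ(HClO₄) ≈ -10
PhCH₂–OSO₃H loses HSO₄⁻: pKₐ(H₂SO₄) ≈ -3
PhCH₂–OC(O)CF₃ loses CF₃COO⁻: pKₐ(CF₃COOH) ≈ 0.2
PhCH₂–F loses F⁻: pKₐ(HF) ≈ 3.2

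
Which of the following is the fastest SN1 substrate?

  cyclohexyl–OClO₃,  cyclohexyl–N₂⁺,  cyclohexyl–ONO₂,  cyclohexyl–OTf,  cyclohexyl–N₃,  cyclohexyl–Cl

cyclohexyl–N₂⁺

The skeletons are identical, so relative rate is governed entirely by leaving-group ability.
Leaving-group ability tracks the stability of the departed species; conjugate-acid pKₐ is the usual yardstick (lower pKₐ → better LG).
cyclohexyl–N₂⁺ loses N₂: no meaningful conjugate acid; N₂ departs as an exceptionally stable neutral molecule
cyclohexyl–OTf loses OTf⁻: pKₐ(CF₃SO₃H (triflic acid)) ≈ -14
cyclohexyl–OClO₃ loses ClO₄⁻: pKₐ(HClO₄) ≈ -10
cyclohexyl–Cl loses Cl⁻: pKₐ(HCl) ≈ -7
cyclohexyl–ONO₂ loses NO₃⁻: pKₐ(HNO₃) ≈ -1.3
cyclohexyl–N₃ loses N₃⁻: pKₐ(HN₃) ≈ 4.7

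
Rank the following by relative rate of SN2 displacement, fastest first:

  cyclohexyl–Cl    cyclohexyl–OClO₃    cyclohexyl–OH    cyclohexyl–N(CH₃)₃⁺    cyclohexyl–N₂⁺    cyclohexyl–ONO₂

cyclohexyl–N₂⁺ > cyclohexyl–OClO₃ > cyclohexyl–Cl > cyclohexyl–ONO₂ > cyclohexyl–N(CH₃)₃⁺ > cyclohexyl–OH

With the same alkyl group throughout, only the leaving group differentiates the rates.
A good leaving group is a weak base: the lower the pKₐ of its conjugate acid, the more readily it departs.
cyclohexyl–N₂⁺ loses N₂: no meaningful conjugate acid; N₂ departs as an exceptionally stable neutral molecule
cyclohexyl–OClO₃ loses ClO₄⁻: pKₐ(HClO₄) ≈ -10
cyclohexyl–Cl loses Cl⁻: pKₐ(HCl) ≈ -7
cyclohexyl–ONO₂ loses NO₃⁻: pKₐ(HNO₃) ≈ -1.3
cyclohexyl–N(CH₃)₃⁺ loses NR'₃: pKₐ(R'₃NH⁺) ≈ 10.7
cyclohexyl–OH loses OH⁻: pKₐ(H₂O) ≈ 15.7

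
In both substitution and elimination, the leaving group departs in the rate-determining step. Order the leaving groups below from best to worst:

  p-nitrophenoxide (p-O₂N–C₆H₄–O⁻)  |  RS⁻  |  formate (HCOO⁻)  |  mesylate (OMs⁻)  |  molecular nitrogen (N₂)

molecular nitrogen (N₂): no meaningful conjugate acid; N₂ departs as an exceptionally stable neutral molecule
mesylate (OMs⁻): pKₐ(CH₃SO₃H (MsOH)) ≈ -1.9
formate (HCOO⁻): pKₐ(HCOOH) ≈ 3.8
p-nitrophenoxide (p-O₂N–C₆H₄–O⁻): pKₐ(p-nitrophenol) ≈ 7.2
RS⁻: pKₐ(RSH (a thiol)) ≈ 10.5

molecular nitrogen (N₂) > mesylate (OMs⁻) > formate (HCOO⁻) > p-nitrophenoxide (p-O₂N–C₆H₄–O⁻) > RS⁻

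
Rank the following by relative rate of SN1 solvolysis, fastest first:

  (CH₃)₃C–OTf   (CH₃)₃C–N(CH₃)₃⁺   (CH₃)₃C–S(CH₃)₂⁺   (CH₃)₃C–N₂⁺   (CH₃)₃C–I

With the same alkyl group throughout, only the leaving group differentiates the rates.
The more stable X⁻ (or X) is on its own — i.e. the weaker a base it is — the better a leaving group it makes.
(CH₃)₃C–N₂⁺ loses N₂: no meaningful conjugate acid; N₂ departs as an exceptionally stable neutral molecule
(CH₃)₃C–OTf loses OTf⁻: pKₐ(CF₃SO₃H (triflic acid)) ≈ -14
(CH₃)₃C–I loses I⁻: pKₐ(HI) ≈ -10
(CH₃)₃C–S(CH₃)₂⁺ loses SR'₂: pKₐ(R'₂SH⁺) ≈ -7
(CH₃)₃C–N(CH₃)₃⁺ loses NR'₃: pKₐ(R'₃NH⁺) ≈ 10.7

(CH₃)₃C–N₂⁺ > (CH₃)₃C–OTf > (CH₃)₃C–I > (CH₃)₃C–S(CH₃)₂⁺ > (CH₃)₃C–N(CH₃)₃⁺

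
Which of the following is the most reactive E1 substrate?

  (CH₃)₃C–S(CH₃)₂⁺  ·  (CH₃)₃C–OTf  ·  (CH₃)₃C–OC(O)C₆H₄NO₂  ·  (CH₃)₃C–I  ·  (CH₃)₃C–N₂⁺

(CH₃)₃C–N₂⁺

With the same alkyl group throughout, only the leaving group differentiates the rates.
A good leaving group is a weak base: the lower the pKₐ of its conjugate acid, the more readily it departs.
(CH₃)₃C–N₂⁺ loses N₂: no meaningful conjugate acid; N₂ departs as an exceptionally stable neutral molecule
(CH₃)₃C–OTf loses OTf⁻: pKₐ(CF₃SO₃H (triflic acid)) ≈ -14
(CH₃)₃C–I loses I⁻: pKₐ(HI) ≈ -10
(CH₃)₃C–S(CH₃)₂⁺ loses SR'₂: pKₐ(R'₂SH⁺) ≈ -7
(CH₃)₃C–OC(O)C₆H₄NO₂ loses p-O₂N–C₆H₄–COO⁻: pKₐ(p-nitrobenzoic acid) ≈ 3.4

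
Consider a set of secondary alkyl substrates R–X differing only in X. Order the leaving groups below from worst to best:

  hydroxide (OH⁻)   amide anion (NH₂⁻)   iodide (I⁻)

amide anion (NH₂⁻) < hydroxide (OH⁻) < iodide (I⁻)

iodide (I⁻): pKₐ(HI) ≈ -10 — large, highly polarisable; very weak base
hydroxide (OH⁻): pKₐ(H₂O) ≈ 15.7
amide anion (NH₂⁻): pKₐ(NH₃) ≈ 38 — extremely strong base; never a leaving group
The question asks for worst first, so the sequence is read in increasing leaving-group ability.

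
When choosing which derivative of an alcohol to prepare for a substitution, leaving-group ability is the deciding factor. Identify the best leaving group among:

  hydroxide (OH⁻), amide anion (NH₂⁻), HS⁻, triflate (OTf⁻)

The more stable X⁻ (or X) is on its own — i.e. the weaker a base it is — the better a leaving group it makes.
triflate (OTf⁻): pKₐ(CF₃SO₃H (triflic acid)) ≈ -14
HS⁻: pKₐ(H₂S) ≈ 7
hydroxide (OH⁻): pKₐ(H₂O) ≈ 15.7
amide anion (NH₂⁻): pKₐ(NH₃) ≈ 38

triflate (OTf⁻)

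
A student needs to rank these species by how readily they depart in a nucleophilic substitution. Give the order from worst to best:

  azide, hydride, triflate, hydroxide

triflate: pKₐ(CF₃SO₃H (triflic acid)) ≈ -14 — charge spread over three oxygens and a CF₃ group; the premier leaving group in synthesis
azide: pKₐ(HN₃) ≈ 4.7 — linear, resonance-stabilised
hydroxide: pKₐ(H₂O) ≈ 15.7 — strong base; essentially never leaves without prior activation
hydride: pKₐ(H₂) ≈ 36 — extremely strong base; leaves only in special hydride-transfer contexts
Reversing gives the worst-to-best order requested.

hydride < hydroxide < azide < triflate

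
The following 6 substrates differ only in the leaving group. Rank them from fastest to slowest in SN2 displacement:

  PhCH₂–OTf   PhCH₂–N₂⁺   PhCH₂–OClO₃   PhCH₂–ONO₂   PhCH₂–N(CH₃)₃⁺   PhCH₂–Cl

PhCH₂–N₂⁺ > PhCH₂–OTf > PhCH₂–OClO₃ > PhCH₂–Cl > PhCH₂–ONO₂ > PhCH₂–N(CH₃)₃⁺

The skeletons are identical, so relative rate is governed entirely by leaving-group ability.
Leaving-group ability tracks the stability of the departed species; conjugate-acid pKₐ is the usual yardstick (lower pKₐ → better LG).
PhCH₂–N₂⁺ loses N₂: no meaningful conjugate acid; N₂ departs as an exceptionally stable neutral molecule
PhCH₂–OTf loses OTf⁻: pKₐ(CF₃SO₃H (triflic acid)) ≈ -14
PhCH₂–OClO₃ loses ClO₄⁻: pKₐ(HClO₄) ≈ -10
PhCH₂–Cl loses Cl⁻: pKₐ(HCl) ≈ -7
PhCH₂–ONO₂ loses NO₃⁻: pKₐ(HNO₃) ≈ -1.3
PhCH₂–N(CH₃)₃⁺ loses NR'₃: pKₐ(R'₃NH⁺) ≈ 10.7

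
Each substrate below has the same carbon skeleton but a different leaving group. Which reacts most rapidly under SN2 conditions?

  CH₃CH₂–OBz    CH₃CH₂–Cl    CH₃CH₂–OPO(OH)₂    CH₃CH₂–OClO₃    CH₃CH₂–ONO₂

Same R in every case — rank the leaving groups.
The more stable X⁻ (or X) is on its own — i.e. the weaker a base it is — the better a leaving group it makes.
CH₃CH₂–OClO₃ loses ClO₄⁻: pKₐ(HClO₄) ≈ -10
CH₃CH₂–Cl loses Cl⁻: pKₐ(HCl) ≈ -7
CH₃CH₂–ONO₂ loses NO₃⁻: pKₐ(HNO₃) ≈ -1.3
CH₃CH₂–OPO(OH)₂ loses H₂PO₄⁻: pKₐ(H₃PO₄) ≈ 2.1
CH₃CH₂–OBz loses PhCOO⁻: pKₐ(C₆H₅COOH) ≈ 4.2

CH₃CH₂–OClO₃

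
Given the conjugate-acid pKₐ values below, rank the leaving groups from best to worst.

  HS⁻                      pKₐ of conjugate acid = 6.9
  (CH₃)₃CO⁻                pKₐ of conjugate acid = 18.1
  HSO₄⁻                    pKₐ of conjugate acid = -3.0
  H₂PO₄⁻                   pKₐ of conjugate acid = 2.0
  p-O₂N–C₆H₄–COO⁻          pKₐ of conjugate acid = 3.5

HSO₄⁻ > H₂PO₄⁻ > p-O₂N–C₆H₄–COO⁻ > HS⁻ > (CH₃)₃CO⁻

Lower conjugate-acid pKₐ ⇒ weaker base ⇒ better leaving group.
Sorting by the given values: HSO₄⁻ (-3.0), H₂PO₄⁻ (2.0), p-O₂N–C₆H₄–COO⁻ (3.5), HS⁻ (6.9), (CH₃)₃CO⁻ (18.1).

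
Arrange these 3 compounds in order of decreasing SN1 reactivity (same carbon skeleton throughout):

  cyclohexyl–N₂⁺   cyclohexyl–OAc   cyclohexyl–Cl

cyclohexyl–N₂⁺ > cyclohexyl–Cl > cyclohexyl–OAc

Same R in every case — rank the leaving groups.
The more stable X⁻ (or X) is on its own — i.e. the weaker a base it is — the better a leaving group it makes.
cyclohexyl–N₂⁺ loses N₂: no meaningful conjugate acid; N₂ departs as an exceptionally stable neutral molecule
cyclohexyl–Cl loses Cl⁻: pKₐ(HCl) ≈ -7
cyclohexyl–OAc loses AcO⁻: pKₐ(CH₃COOH) ≈ 4.8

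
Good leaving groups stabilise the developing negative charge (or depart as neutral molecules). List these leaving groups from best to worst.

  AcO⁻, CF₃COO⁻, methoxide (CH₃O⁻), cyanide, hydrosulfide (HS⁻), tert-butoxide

CF₃COO⁻: pKₐ(CF₃COOH) ≈ 0.2
AcO⁻: pKₐ(CH₃COOH) ≈ 4.8
hydrosulfide (HS⁻): pKₐ(H₂S) ≈ 7
cyanide: pKₐ(HCN) ≈ 9.2
methoxide (CH₃O⁻): pKₐ(CH₃OH) ≈ 15.5
tert-butoxide: pKₐ(t-BuOH) ≈ 18

CF₃COO⁻ > AcO⁻ > hydrosulfide (HS⁻) > cyanide > methoxide (CH₃O⁻) > tert-butoxide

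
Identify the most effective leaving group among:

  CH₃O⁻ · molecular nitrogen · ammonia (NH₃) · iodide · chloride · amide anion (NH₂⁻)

molecular nitrogen

molecular nitrogen: no meaningful conjugate acid; N₂ departs as an exceptionally stable neutral molecule
iodide: pKₐ(HI) ≈ -10
chloride: pKₐ(HCl) ≈ -7
ammonia (NH₃): pKₐ(NH₄⁺) ≈ 9.2
CH₃O⁻: pKₐ(CH₃OH) ≈ 15.5
amide anion (NH₂⁻): pKₐ(NH₃) ≈ 38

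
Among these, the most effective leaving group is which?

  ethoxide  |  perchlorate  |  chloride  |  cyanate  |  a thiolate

perchlorate

Rank by basicity of the departing species: weakest base leaves most easily.
perchlorate: pKₐ(HClO₄) ≈ -10
chloride: pKₐ(HCl) ≈ -7
cyanate: pKₐ(HOCN) ≈ 3.5
a thiolate: pKₐ(RSH (a thiol)) ≈ 10.5
ethoxide: pKₐ(CH₃CH₂OH) ≈ 16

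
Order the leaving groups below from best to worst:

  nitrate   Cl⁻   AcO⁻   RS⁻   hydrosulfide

A good leaving group is a weak base: the lower the pKₐ of its conjugate acid, the more readily it departs.
Cl⁻: pKₐ(HCl) ≈ -7
nitrate: pKₐ(HNO₃) ≈ -1.3
AcO⁻: pKₐ(CH₃COOH) ≈ 4.8
hydrosulfide: pKₐ(H₂S) ≈ 7
RS⁻: pKₐ(RSH (a thiol)) ≈ 10.5

Cl⁻ > nitrate > AcO⁻ > hydrosulfide > RS⁻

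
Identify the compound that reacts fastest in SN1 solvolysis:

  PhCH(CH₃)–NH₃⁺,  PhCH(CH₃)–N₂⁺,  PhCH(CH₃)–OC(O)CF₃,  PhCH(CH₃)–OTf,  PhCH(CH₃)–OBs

PhCH(CH₃)–N₂⁺

The skeletons are identical, so relative rate is governed entirely by leaving-group ability.
Rank by basicity of the departing species: weakest base leaves most easily.
PhCH(CH₃)–N₂⁺ loses N₂: no meaningful conjugate acid; N₂ departs as an exceptionally stable neutral molecule
PhCH(CH₃)–OTf loses OTf⁻: pKₐ(CF₃SO₃H (triflic acid)) ≈ -14
PhCH(CH₃)–OBs loses OBs⁻: pKₐ(p-BrC₆H₄SO₃H) ≈ -2.8
PhCH(CH₃)–OC(O)CF₃ loses CF₃COO⁻: pKₐ(CF₃COOH) ≈ 0.2
PhCH(CH₃)–NH₃⁺ loses NH₃: pKₐ(NH₄⁺) ≈ 9.2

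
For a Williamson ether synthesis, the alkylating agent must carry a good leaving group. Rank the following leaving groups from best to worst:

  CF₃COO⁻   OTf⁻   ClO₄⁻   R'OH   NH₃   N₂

N₂ > OTf⁻ > ClO₄⁻ > R'OH > CF₃COO⁻ > NH₃

Leaving-group ability tracks the stability of the departed species; conjugate-acid pKₐ is the usual yardstick (lower pKₐ → better LG).
N₂: no meaningful conjugate acid; N₂ departs as an exceptionally stable neutral molecule
OTf⁻: pKₐ(CF₃SO₃H (triflic acid)) ≈ -14 — charge spread over three oxygens and a CF₃ group; the premier leaving group in synthesis
ClO₄⁻: pKₐ(HClO₄) ≈ -10 — extremely weak base; rarely used for safety reasons
R'OH: pKₐ(R'OH₂⁺) ≈ -2.4 — neutral; leaves from a protonated ether (an oxonium ion, R–O(H)R'⁺)
CF₃COO⁻: pKₐ(CF₃COOH) ≈ 0.2 — strongly electron-withdrawing CF₃ stabilises the carboxylate
NH₃: pKₐ(NH₄⁺) ≈ 9.2 — neutral but moderately basic; leaves from R–NH₃⁺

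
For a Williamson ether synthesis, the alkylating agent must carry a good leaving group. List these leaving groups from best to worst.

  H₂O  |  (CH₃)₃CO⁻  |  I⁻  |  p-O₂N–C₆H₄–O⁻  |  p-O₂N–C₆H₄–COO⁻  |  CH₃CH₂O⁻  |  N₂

A good leaving group is a weak base: the lower the pKₐ of its conjugate acid, the more readily it departs.
N₂: no meaningful conjugate acid; N₂ departs as an exceptionally stable neutral molecule
I⁻: pKₐ(HI) ≈ -10
H₂O: pKₐ(H₃O⁺) ≈ -1.7
p-O₂N–C₆H₄–COO⁻: pKₐ(p-nitrobenzoic acid) ≈ 3.4
p-O₂N–C₆H₄–O⁻: pKₐ(p-nitrophenol) ≈ 7.2
CH₃CH₂O⁻: pKₐ(CH₃CH₂OH) ≈ 16
(CH₃)₃CO⁻: pKₐ(t-BuOH) ≈ 18

N₂ > I⁻ > H₂O > p-O₂N–C₆H₄–COO⁻ > p-O₂N–C₆H₄–O⁻ > CH₃CH₂O⁻ > (CH₃)₃CO⁻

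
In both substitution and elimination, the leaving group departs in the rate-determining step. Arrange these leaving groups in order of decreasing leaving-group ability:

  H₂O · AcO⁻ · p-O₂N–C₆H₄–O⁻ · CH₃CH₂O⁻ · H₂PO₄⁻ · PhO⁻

Leaving-group ability tracks the stability of the departed species; conjugate-acid pKₐ is the usual yardstick (lower pKₐ → better LG).
H₂O: pKₐ(H₃O⁺) ≈ -1.7
H₂PO₄⁻: pKₐ(H₃PO₄) ≈ 2.1
AcO⁻: pKₐ(CH₃COOH) ≈ 4.8
p-O₂N–C₆H₄–O⁻: pKₐ(p-nitrophenol) ≈ 7.2
PhO⁻: pKₐ(C₆H₅OH (phenol)) ≈ 10
CH₃CH₂O⁻: pKₐ(CH₃CH₂OH) ≈ 16

H₂O > H₂PO₄⁻ > AcO⁻ > p-O₂N–C₆H₄–O⁻ > PhO⁻ > CH₃CH₂O⁻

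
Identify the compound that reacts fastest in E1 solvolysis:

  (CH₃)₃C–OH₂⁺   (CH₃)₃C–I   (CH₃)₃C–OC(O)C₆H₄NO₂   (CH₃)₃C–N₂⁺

The skeletons are identical, so relative rate is governed entirely by leaving-group ability.
Leaving-group ability tracks the stability of the departed species; conjugate-acid pKₐ is the usual yardstick (lower pKₐ → better LG).
(CH₃)₃C–N₂⁺ loses N₂: no meaningful conjugate acid; N₂ departs as an exceptionally stable neutral molecule
(CH₃)₃C–I loses I⁻: pKₐ(HI) ≈ -10
(CH₃)₃C–OH₂⁺ loses H₂O: pKₐ(H₃O⁺) ≈ -1.7
(CH₃)₃C–OC(O)C₆H₄NO₂ loses p-O₂N–C₆H₄–COO⁻: pKₐ(p-nitrobenzoic acid) ≈ 3.4

(CH₃)₃C–N₂⁺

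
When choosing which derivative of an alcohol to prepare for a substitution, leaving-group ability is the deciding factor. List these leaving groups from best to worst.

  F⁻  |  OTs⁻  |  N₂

N₂: no meaningful conjugate acid; N₂ departs as an exceptionally stable neutral molecule
OTs⁻: pKₐ(p-CH₃C₆H₄SO₃H (TsOH)) ≈ -2.8
F⁻: pKₐ(HF) ≈ 3.2

N₂ > OTs⁻ > F⁻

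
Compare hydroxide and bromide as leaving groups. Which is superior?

bromide is the better leaving group.
pKₐ(HBr) ≈ -9 versus pKₐ(H₂O) ≈ 15.7: bromide is the much weaker base.
Weak base; good leaving group.

bromide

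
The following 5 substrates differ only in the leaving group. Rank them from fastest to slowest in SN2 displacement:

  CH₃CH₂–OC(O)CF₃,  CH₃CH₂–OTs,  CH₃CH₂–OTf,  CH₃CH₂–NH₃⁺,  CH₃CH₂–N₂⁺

CH₃CH₂–N₂⁺ > CH₃CH₂–OTf > CH₃CH₂–OTs > CH₃CH₂–OC(O)CF₃ > CH₃CH₂–NH₃⁺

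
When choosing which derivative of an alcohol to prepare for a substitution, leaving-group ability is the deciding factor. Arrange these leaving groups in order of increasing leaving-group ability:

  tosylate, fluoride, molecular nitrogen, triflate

fluoride < tosylate < triflate < molecular nitrogen

A good leaving group is a weak base: the lower the pKₐ of its conjugate acid, the more readily it departs.
molecular nitrogen: no meaningful conjugate acid; N₂ departs as an exceptionally stable neutral molecule
triflate: pKₐ(CF₃SO₃H (triflic acid)) ≈ -14
tosylate: pKₐ(p-CH₃C₆H₄SO₃H (TsOH)) ≈ -2.8
fluoride: pKₐ(HF) ≈ 3.2
Reversing gives the worst-to-best order requested.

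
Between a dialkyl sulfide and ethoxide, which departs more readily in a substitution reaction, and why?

a dialkyl sulfide

a dialkyl sulfide is the better leaving group.
pKₐ(R'₂SH⁺) ≈ -7 versus pKₐ(CH₃CH₂OH) ≈ 16: a dialkyl sulfide is the much weaker base.
Neutral; leaves from a sulfonium salt (R–SR'₂⁺).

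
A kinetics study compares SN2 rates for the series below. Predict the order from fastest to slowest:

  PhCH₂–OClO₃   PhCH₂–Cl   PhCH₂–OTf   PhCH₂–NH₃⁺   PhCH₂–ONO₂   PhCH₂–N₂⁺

PhCH₂–N₂⁺ > PhCH₂–OTf > PhCH₂–OClO₃ > PhCH₂–Cl > PhCH₂–ONO₂ > PhCH₂–NH₃⁺

With the same alkyl group throughout, only the leaving group differentiates the rates.
Leaving-group ability tracks the stability of the departed species; conjugate-acid pKₐ is the usual yardstick (lower pKₐ → better LG).
PhCH₂–N₂⁺ loses N₂: no meaningful conjugate acid; N₂ departs as an exceptionally stable neutral molecule
PhCH₂–OTf loses OTf⁻: pKₐ(CF₃SO₃H (triflic acid)) ≈ -14
PhCH₂–OClO₃ loses ClO₄⁻: pKₐ(HClO₄) ≈ -10
PhCH₂–Cl loses Cl⁻: pKₐ(HCl) ≈ -7
PhCH₂–ONO₂ loses NO₃⁻: pKₐ(HNO₃) ≈ -1.3
PhCH₂–NH₃⁺ loses NH₃: pKₐ(NH₄⁺) ≈ 9.2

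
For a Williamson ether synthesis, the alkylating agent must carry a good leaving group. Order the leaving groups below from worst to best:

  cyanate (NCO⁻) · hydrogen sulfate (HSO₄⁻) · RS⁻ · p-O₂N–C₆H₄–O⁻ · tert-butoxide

Rank by basicity of the departing species: weakest base leaves most easily.
hydrogen sulfate (HSO₄⁻): pKₐ(H₂SO₄) ≈ -3 — conjugate base of a strong mineral acid
cyanate (NCO⁻): pKₐ(HOCN) ≈ 3.5 — resonance between N and O
p-O₂N–C₆H₄–O⁻: pKₐ(p-nitrophenol) ≈ 7.2 — nitro group delocalises the charge; the classic chromogenic LG
RS⁻: pKₐ(RSH (a thiol)) ≈ 10.5 — moderately basic; rarely leaves without activation
tert-butoxide: pKₐ(t-BuOH) ≈ 18 — bulky, strongly basic alkoxide
Reversing gives the worst-to-best order requested.

tert-butoxide < RS⁻ < p-O₂N–C₆H₄–O⁻ < cyanate (NCO⁻) < hydrogen sulfate (HSO₄⁻)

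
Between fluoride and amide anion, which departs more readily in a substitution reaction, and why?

fluoride is the better leaving group.
pKₐ(HF) ≈ 3.2 versus pKₐ(NH₃) ≈ 38: fluoride is the much weaker base.
Small and strongly basic; the poor halide leaving group.

fluoride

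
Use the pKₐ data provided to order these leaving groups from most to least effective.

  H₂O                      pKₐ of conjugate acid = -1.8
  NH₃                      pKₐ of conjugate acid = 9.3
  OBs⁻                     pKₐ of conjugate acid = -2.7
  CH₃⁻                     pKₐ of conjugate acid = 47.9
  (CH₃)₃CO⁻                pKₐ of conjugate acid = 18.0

Lower conjugate-acid pKₐ ⇒ weaker base ⇒ better leaving group.
Sorting by the given values: OBs⁻ (-2.7), H₂O (-1.8), NH₃ (9.3), (CH₃)₃CO⁻ (18.0), CH₃⁻ (47.9).

OBs⁻ > H₂O > NH₃ > (CH₃)₃CO⁻ > CH₃⁻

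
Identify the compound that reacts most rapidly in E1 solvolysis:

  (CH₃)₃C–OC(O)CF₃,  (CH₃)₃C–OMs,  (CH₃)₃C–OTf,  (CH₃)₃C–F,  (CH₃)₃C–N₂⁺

Identical carbon frameworks mean the comparison reduces to leaving-group quality.
A good leaving group is a weak base: the lower the pKₐ of its conjugate acid, the more readily it departs.
(CH₃)₃C–N₂⁺ loses N₂: no meaningful conjugate acid; N₂ departs as an exceptionally stable neutral molecule
(CH₃)₃C–OTf loses OTf⁻: pKₐ(CF₃SO₃H (triflic acid)) ≈ -14
(CH₃)₃C–OMs loses OMs⁻: pKₐ(CH₃SO₃H (MsOH)) ≈ -1.9
(CH₃)₃C–OC(O)CF₃ loses CF₃COO⁻: pKₐ(CF₃COOH) ≈ 0.2
(CH₃)₃C–F loses F⁻: pKₐ(HF) ≈ 3.2

(CH₃)₃C–N₂⁺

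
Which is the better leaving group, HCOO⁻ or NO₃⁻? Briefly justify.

NO₃⁻ is the better leaving group.
pKₐ(HNO₃) ≈ -1.3 versus pKₐ(HCOOH) ≈ 3.8: NO₃⁻ is the much weaker base.
Resonance-delocalised over three oxygens.

NO₃⁻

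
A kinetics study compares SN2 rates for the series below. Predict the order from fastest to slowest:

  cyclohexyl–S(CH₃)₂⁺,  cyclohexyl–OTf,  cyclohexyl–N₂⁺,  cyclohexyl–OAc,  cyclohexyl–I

With the same alkyl group throughout, only the leaving group differentiates the rates.
Rank by basicity of the departing species: weakest base leaves most easily.
cyclohexyl–N₂⁺ loses N₂: no meaningful conjugate acid; N₂ departs as an exceptionally stable neutral molecule
cyclohexyl–OTf loses OTf⁻: pKₐ(CF₃SO₃H (triflic acid)) ≈ -14
cyclohexyl–I loses I⁻: pKₐ(HI) ≈ -10
cyclohexyl–S(CH₃)₂⁺ loses SR'₂: pKₐ(R'₂SH⁺) ≈ -7
cyclohexyl–OAc loses AcO⁻: pKₐ(CH₃COOH) ≈ 4.8

cyclohexyl–N₂⁺ > cyclohexyl–OTf > cyclohexyl–I > cyclohexyl–S(CH₃)₂⁺ > cyclohexyl–OAc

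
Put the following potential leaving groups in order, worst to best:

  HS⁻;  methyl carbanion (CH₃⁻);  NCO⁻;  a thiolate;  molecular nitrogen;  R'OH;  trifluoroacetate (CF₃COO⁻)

Rank by basicity of the departing species: weakest base leaves most easily.
molecular nitrogen: no meaningful conjugate acid; N₂ departs as an exceptionally stable neutral molecule
R'OH: pKₐ(R'OH₂⁺) ≈ -2.4
trifluoroacetate (CF₃COO⁻): pKₐ(CF₃COOH) ≈ 0.2
NCO⁻: pKₐ(HOCN) ≈ 3.5
HS⁻: pKₐ(H₂S) ≈ 7
a thiolate: pKₐ(RSH (a thiol)) ≈ 10.5
methyl carbanion (CH₃⁻): pKₐ(CH₄) ≈ 48
The question asks for worst first, so the sequence is read in increasing leaving-group ability.

methyl carbanion (CH₃⁻) < a thiolate < HS⁻ < NCO⁻ < trifluoroacetate (CF₃COO⁻) < R'OH < molecular nitrogen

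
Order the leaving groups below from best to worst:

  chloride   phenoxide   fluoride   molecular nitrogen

molecular nitrogen > chloride > fluoride > phenoxide

Rank by basicity of the departing species: weakest base leaves most easily.
molecular nitrogen: no meaningful conjugate acid; N₂ departs as an exceptionally stable neutral molecule
chloride: pKₐ(HCl) ≈ -7
fluoride: pKₐ(HF) ≈ 3.2
phenoxide: pKₐ(C₆H₅OH (phenol)) ≈ 10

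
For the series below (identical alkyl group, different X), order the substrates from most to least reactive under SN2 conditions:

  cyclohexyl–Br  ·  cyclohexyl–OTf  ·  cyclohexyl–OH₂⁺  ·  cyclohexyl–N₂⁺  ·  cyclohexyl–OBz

The skeletons are identical, so relative rate is governed entirely by leaving-group ability.
The more stable X⁻ (or X) is on its own — i.e. the weaker a base it is — the better a leaving group it makes.
cyclohexyl–N₂⁺ loses N₂: no meaningful conjugate acid; N₂ departs as an exceptionally stable neutral molecule
cyclohexyl–OTf loses OTf⁻: pKₐ(CF₃SO₃H (triflic acid)) ≈ -14
cyclohexyl–Br loses Br⁻: pKₐ(HBr) ≈ -9
cyclohexyl–OH₂⁺ loses H₂O: pKₐ(H₃O⁺) ≈ -1.7
cyclohexyl–OBz loses PhCOO⁻: pKₐ(C₆H₅COOH) ≈ 4.2

cyclohexyl–N₂⁺ > cyclohexyl–OTf > cyclohexyl–Br > cyclohexyl–OH₂⁺ > cyclohexyl–OBz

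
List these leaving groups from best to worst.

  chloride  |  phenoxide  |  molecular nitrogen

molecular nitrogen > chloride > phenoxide

Leaving-group ability tracks the stability of the departed species; conjugate-acid pKₐ is the usual yardstick (lower pKₐ → better LG).
molecular nitrogen: no meaningful conjugate acid; N₂ departs as an exceptionally stable neutral molecule
chloride: pKₐ(HCl) ≈ -7
phenoxide: pKₐ(C₆H₅OH (phenol)) ≈ 10 — resonance into the ring helps, but still a poor LG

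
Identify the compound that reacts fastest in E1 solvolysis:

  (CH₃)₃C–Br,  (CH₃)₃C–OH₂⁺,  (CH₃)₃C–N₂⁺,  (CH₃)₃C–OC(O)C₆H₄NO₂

(CH₃)₃C–N₂⁺

Identical carbon frameworks mean the comparison reduces to leaving-group quality.
A good leaving group is a weak base: the lower the pKₐ of its conjugate acid, the more readily it departs.
(CH₃)₃C–N₂⁺ loses N₂: no meaningful conjugate acid; N₂ departs as an exceptionally stable neutral molecule
(CH₃)₃C–Br loses Br⁻: pKₐ(HBr) ≈ -9
(CH₃)₃C–OH₂⁺ loses H₂O: pKₐ(H₃O⁺) ≈ -1.7
(CH₃)₃C–OC(O)C₆H₄NO₂ loses p-O₂N–C₆H₄–COO⁻: pKₐ(p-nitrobenzoic acid) ≈ 3.4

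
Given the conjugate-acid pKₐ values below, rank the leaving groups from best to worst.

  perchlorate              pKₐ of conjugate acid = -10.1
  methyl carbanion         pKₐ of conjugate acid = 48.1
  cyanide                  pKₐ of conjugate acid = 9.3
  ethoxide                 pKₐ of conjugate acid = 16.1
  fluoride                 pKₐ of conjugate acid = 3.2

Lower conjugate-acid pKₐ ⇒ weaker base ⇒ better leaving group.
Sorting by the given values: perchlorate (-10.1), fluoride (3.2), cyanide (9.3), ethoxide (16.1), methyl carbanion (48.1).

perchlorate > fluoride > cyanide > ethoxide > methyl carbanion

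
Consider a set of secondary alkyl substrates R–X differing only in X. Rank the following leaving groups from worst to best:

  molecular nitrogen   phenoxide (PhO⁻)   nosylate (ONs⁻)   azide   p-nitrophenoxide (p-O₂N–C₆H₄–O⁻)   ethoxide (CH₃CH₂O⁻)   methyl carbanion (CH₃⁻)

Leaving-group ability tracks the stability of the departed species; conjugate-acid pKₐ is the usual yardstick (lower pKₐ → better LG).
molecular nitrogen: no meaningful conjugate acid; N₂ departs as an exceptionally stable neutral molecule
nosylate (ONs⁻): pKₐ(p-O₂NC₆H₄SO₃H) ≈ -3.5 — p-nitro group further stabilises the sulfonate
azide: pKₐ(HN₃) ≈ 4.7 — linear, resonance-stabilised
p-nitrophenoxide (p-O₂N–C₆H₄–O⁻): pKₐ(p-nitrophenol) ≈ 7.2
phenoxide (PhO⁻): pKₐ(C₆H₅OH (phenol)) ≈ 10 — resonance into the ring helps, but still a poor LG
ethoxide (CH₃CH₂O⁻): pKₐ(CH₃CH₂OH) ≈ 16
methyl carbanion (CH₃⁻): pKₐ(CH₄) ≈ 48
Reversing gives the worst-to-best order requested.

methyl carbanion (CH₃⁻) < ethoxide (CH₃CH₂O⁻) < phenoxide (PhO⁻) < p-nitrophenoxide (p-O₂N–C₆H₄–O⁻) < azide < nosylate (ONs⁻) < molecular nitrogen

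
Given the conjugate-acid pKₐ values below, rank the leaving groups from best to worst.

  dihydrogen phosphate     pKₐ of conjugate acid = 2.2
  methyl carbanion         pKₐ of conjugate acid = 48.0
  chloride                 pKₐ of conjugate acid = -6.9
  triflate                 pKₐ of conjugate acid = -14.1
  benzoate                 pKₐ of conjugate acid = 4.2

triflate > chloride > dihydrogen phosphate > benzoate > methyl carbanion

Lower conjugate-acid pKₐ ⇒ weaker base ⇒ better leaving group.
Sorting by the given values: triflate (-14.1), chloride (-6.9), dihydrogen phosphate (2.2), benzoate (4.2), methyl carbanion (48.0).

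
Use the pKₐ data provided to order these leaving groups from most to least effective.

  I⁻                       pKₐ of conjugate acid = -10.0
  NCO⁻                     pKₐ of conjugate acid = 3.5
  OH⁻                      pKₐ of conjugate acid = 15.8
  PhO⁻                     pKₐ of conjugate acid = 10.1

Lower conjugate-acid pKₐ ⇒ weaker base ⇒ better leaving group.
Sorting by the given values: I⁻ (-10.0), NCO⁻ (3.5), PhO⁻ (10.1), OH⁻ (15.8).

I⁻ > NCO⁻ > PhO⁻ > OH⁻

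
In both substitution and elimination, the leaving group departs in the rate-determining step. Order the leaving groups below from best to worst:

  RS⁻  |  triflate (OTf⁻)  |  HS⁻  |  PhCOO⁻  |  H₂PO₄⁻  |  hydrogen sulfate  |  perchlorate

A good leaving group is a weak base: the lower the pKₐ of its conjugate acid, the more readily it departs.
triflate (OTf⁻): pKₐ(CF₃SO₃H (triflic acid)) ≈ -14 — charge spread over three oxygens and a CF₃ group; the premier leaving group in synthesis
perchlorate: pKₐ(HClO₄) ≈ -10 — extremely weak base; rarely used for safety reasons
hydrogen sulfate: pKₐ(H₂SO₄) ≈ -3 — conjugate base of a strong mineral acid
H₂PO₄⁻: pKₐ(H₃PO₄) ≈ 2.1 — moderate base; biological leaving group after further activation
PhCOO⁻: pKₐ(C₆H₅COOH) ≈ 4.2 — aryl carboxylate
HS⁻: pKₐ(H₂S) ≈ 7 — larger and more polarisable than the oxygen analogue
RS⁻: pKₐ(RSH (a thiol)) ≈ 10.5 — moderately basic; rarely leaves without activation

triflate (OTf⁻) > perchlorate > hydrogen sulfate > H₂PO₄⁻ > PhCOO⁻ > HS⁻ > RS⁻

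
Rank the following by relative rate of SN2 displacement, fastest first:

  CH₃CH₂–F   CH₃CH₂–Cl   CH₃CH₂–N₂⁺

Same R in every case — rank the leaving groups.
Leaving-group ability tracks the stability of the departed species; conjugate-acid pKₐ is the usual yardstick (lower pKₐ → better LG).
CH₃CH₂–N₂⁺ loses N₂: no meaningful conjugate acid; N₂ departs as an exceptionally stable neutral molecule
CH₃CH₂–Cl loses Cl⁻: pKₐ(HCl) ≈ -7
CH₃CH₂–F loses F⁻: pKₐ(HF) ≈ 3.2

CH₃CH₂–N₂⁺ > CH₃CH₂–Cl > CH₃CH₂–F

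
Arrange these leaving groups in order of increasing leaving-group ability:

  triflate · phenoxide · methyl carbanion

methyl carbanion < phenoxide < triflate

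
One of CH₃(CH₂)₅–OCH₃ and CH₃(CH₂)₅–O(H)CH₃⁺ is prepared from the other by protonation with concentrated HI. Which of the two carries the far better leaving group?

From CH₃(CH₂)₅–OCH₃ the departing group would be CH₃O⁻ (pKₐ(CH₃OH) ≈ 15.5). Strong base; alkoxides do not leave unassisted.
From CH₃(CH₂)₅–O(H)CH₃⁺ the leaving group is R'OH (pKₐ(R'OH₂⁺) ≈ -2.4). Neutral; leaves from a protonated ether (an oxonium ion, R–O(H)R'⁺).
Protonation with concentrated HI works by allowing neutral methanol, rather than methoxide, to depart, making CH₃(CH₂)₅–O(H)CH₃⁺ enormously more reactive.

CH₃(CH₂)₅–O(H)CH₃⁺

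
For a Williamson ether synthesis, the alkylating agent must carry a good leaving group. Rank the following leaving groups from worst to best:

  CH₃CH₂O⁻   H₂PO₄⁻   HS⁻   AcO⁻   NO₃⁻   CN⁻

Rank by basicity of the departing species: weakest base leaves most easily.
NO₃⁻: pKₐ(HNO₃) ≈ -1.3
H₂PO₄⁻: pKₐ(H₃PO₄) ≈ 2.1
AcO⁻: pKₐ(CH₃COOH) ≈ 4.8
HS⁻: pKₐ(H₂S) ≈ 7 — larger and more polarisable than the oxygen analogue
CN⁻: pKₐ(HCN) ≈ 9.2
CH₃CH₂O⁻: pKₐ(CH₃CH₂OH) ≈ 16
The question asks for worst first, so the sequence is read in increasing leaving-group ability.

CH₃CH₂O⁻ < CN⁻ < HS⁻ < AcO⁻ < H₂PO₄⁻ < NO₃⁻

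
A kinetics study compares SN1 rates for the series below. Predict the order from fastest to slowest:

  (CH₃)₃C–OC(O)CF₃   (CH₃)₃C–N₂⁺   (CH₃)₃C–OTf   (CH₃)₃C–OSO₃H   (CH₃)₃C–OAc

(CH₃)₃C–N₂⁺ > (CH₃)₃C–OTf > (CH₃)₃C–OSO₃H > (CH₃)₃C–OC(O)CF₃ > (CH₃)₃C–OAc

With the same alkyl group throughout, only the leaving group differentiates the rates.
A good leaving group is a weak base: the lower the pKₐ of its conjugate acid, the more readily it departs.
(CH₃)₃C–N₂⁺ loses N₂: no meaningful conjugate acid; N₂ departs as an exceptionally stable neutral molecule
(CH₃)₃C–OTf loses OTf⁻: pKₐ(CF₃SO₃H (triflic acid)) ≈ -14
(CH₃)₃C–OSO₃H loses HSO₄⁻: pKₐ(H₂SO₄) ≈ -3
(CH₃)₃C–OC(O)CF₃ loses CF₃COO⁻: pKₐ(CF₃COOH) ≈ 0.2
(CH₃)₃C–OAc loses AcO⁻: pKₐ(CH₃COOH) ≈ 4.8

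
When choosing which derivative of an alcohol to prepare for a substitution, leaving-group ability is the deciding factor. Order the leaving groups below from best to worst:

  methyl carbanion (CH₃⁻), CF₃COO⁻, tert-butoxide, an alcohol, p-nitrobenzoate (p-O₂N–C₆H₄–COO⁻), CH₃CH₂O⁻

Rank by basicity of the departing species: weakest base leaves most easily.
an alcohol: pKₐ(R'OH₂⁺) ≈ -2.4 — neutral; leaves from a protonated ether (an oxonium ion, R–O(H)R'⁺)
CF₃COO⁻: pKₐ(CF₃COOH) ≈ 0.2 — strongly electron-withdrawing CF₃ stabilises the carboxylate
p-nitrobenzoate (p-O₂N–C₆H₄–COO⁻): pKₐ(p-nitrobenzoic acid) ≈ 3.4 — electron-withdrawing nitro group stabilises the carboxylate
CH₃CH₂O⁻: pKₐ(CH₃CH₂OH) ≈ 16 — strong base; alkoxides do not leave unassisted
tert-butoxide: pKₐ(t-BuOH) ≈ 18 — bulky, strongly basic alkoxide
methyl carbanion (CH₃⁻): pKₐ(CH₄) ≈ 48 — unstabilised carbanion; the worst conceivable leaving group

an alcohol > CF₃COO⁻ > p-nitrobenzoate (p-O₂N–C₆H₄–COO⁻) > CH₃CH₂O⁻ > tert-butoxide > methyl carbanion (CH₃⁻)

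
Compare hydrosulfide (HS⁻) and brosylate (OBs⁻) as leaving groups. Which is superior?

brosylate (OBs⁻) is the better leaving group.
pKₐ(p-BrC₆H₄SO₃H) ≈ -2.8 versus pKₐ(H₂S) ≈ 7: brosylate (OBs⁻) is the much weaker base.
Arenesulfonate with a p-bromo substituent.

brosylate (OBs⁻)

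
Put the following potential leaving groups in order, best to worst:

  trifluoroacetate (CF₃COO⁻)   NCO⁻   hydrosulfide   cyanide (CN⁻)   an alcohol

an alcohol: pKₐ(R'OH₂⁺) ≈ -2.4
trifluoroacetate (CF₃COO⁻): pKₐ(CF₃COOH) ≈ 0.2
NCO⁻: pKₐ(HOCN) ≈ 3.5
hydrosulfide: pKₐ(H₂S) ≈ 7
cyanide (CN⁻): pKₐ(HCN) ≈ 9.2 — sp carbon stabilises the charge somewhat, but still a poor LG

an alcohol > trifluoroacetate (CF₃COO⁻) > NCO⁻ > hydrosulfide > cyanide (CN⁻)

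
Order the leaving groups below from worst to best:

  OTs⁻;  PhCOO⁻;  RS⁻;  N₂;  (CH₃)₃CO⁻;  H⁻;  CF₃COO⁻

A good leaving group is a weak base: the lower the pKₐ of its conjugate acid, the more readily it departs.
N₂: no meaningful conjugate acid; N₂ departs as an exceptionally stable neutral molecule
OTs⁻: pKₐ(p-CH₃C₆H₄SO₃H (TsOH)) ≈ -2.8
CF₃COO⁻: pKₐ(CF₃COOH) ≈ 0.2
PhCOO⁻: pKₐ(C₆H₅COOH) ≈ 4.2
RS⁻: pKₐ(RSH (a thiol)) ≈ 10.5
(CH₃)₃CO⁻: pKₐ(t-BuOH) ≈ 18
H⁻: pKₐ(H₂) ≈ 36
Listed from poorest to best leaving group as asked.

H⁻ < (CH₃)₃CO⁻ < RS⁻ < PhCOO⁻ < CF₃COO⁻ < OTs⁻ < N₂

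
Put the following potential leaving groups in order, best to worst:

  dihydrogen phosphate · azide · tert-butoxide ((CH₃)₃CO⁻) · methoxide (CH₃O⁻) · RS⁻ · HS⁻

dihydrogen phosphate > azide > HS⁻ > RS⁻ > methoxide (CH₃O⁻) > tert-butoxide ((CH₃)₃CO⁻)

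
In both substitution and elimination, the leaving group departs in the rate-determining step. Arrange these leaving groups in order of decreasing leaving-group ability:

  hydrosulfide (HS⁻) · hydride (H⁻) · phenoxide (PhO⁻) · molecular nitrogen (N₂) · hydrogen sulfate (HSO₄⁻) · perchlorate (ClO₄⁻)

molecular nitrogen (N₂) > perchlorate (ClO₄⁻) > hydrogen sulfate (HSO₄⁻) > hydrosulfide (HS⁻) > phenoxide (PhO⁻) > hydride (H⁻)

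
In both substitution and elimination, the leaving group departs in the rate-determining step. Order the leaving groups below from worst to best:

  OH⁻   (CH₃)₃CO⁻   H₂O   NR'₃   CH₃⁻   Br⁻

CH₃⁻ < (CH₃)₃CO⁻ < OH⁻ < NR'₃ < H₂O < Br⁻

Br⁻: pKₐ(HBr) ≈ -9
H₂O: pKₐ(H₃O⁺) ≈ -1.7
NR'₃: pKₐ(R'₃NH⁺) ≈ 10.7
OH⁻: pKₐ(H₂O) ≈ 15.7
(CH₃)₃CO⁻: pKₐ(t-BuOH) ≈ 18
CH₃⁻: pKₐ(CH₄) ≈ 48
The question asks for worst first, so the sequence is read in increasing leaving-group ability.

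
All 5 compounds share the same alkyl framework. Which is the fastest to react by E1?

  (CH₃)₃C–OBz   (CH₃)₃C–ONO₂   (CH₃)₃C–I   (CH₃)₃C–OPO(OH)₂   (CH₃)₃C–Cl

(CH₃)₃C–I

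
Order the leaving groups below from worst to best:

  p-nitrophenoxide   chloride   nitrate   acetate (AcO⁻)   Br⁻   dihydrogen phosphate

p-nitrophenoxide < acetate (AcO⁻) < dihydrogen phosphate < nitrate < chloride < Br⁻

Rank by basicity of the departing species: weakest base leaves most easily.
Br⁻: pKₐ(HBr) ≈ -9
chloride: pKₐ(HCl) ≈ -7
nitrate: pKₐ(HNO₃) ≈ -1.3
dihydrogen phosphate: pKₐ(H₃PO₄) ≈ 2.1 — moderate base; biological leaving group after further activation
acetate (AcO⁻): pKₐ(CH₃COOH) ≈ 4.8
p-nitrophenoxide: pKₐ(p-nitrophenol) ≈ 7.2
Reversing gives the worst-to-best order requested.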